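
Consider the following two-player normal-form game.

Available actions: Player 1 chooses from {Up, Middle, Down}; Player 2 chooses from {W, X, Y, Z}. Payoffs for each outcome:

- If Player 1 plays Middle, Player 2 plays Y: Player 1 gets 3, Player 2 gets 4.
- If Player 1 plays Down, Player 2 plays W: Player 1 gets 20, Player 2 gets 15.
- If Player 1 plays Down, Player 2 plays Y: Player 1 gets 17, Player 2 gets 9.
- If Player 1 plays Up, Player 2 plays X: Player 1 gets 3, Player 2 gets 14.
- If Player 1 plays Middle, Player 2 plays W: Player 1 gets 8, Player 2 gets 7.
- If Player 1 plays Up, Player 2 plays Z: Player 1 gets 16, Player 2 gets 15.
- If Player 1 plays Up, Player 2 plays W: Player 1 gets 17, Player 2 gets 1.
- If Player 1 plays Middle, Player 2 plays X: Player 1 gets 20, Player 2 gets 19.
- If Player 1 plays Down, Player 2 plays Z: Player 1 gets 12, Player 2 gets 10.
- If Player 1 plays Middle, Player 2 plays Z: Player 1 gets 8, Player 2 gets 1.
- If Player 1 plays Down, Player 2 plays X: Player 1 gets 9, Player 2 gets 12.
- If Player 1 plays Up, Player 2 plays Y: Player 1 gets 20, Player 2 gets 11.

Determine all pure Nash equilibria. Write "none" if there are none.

Pure-strategy Nash equilibria: (Up, Z), (Middle, X), (Down, W)

Player 1 against W: payoffs 17, 8, 20 → best response Down.
Player 1 against X: payoffs 3, 20, 9 → best response Middle.
Player 1 against Y: payoffs 20, 3, 17 → best response Up.
Player 1 against Z: payoffs 16, 8, 12 → best response Up.
Player 2 against Up: payoffs 1, 14, 11, 15 → best response Z.
Player 2 against Middle: payoffs 7, 19, 4, 1 → best response X.
Player 2 against Down: payoffs 15, 12, 9, 10 → best response W.
Mutual best responses: (Up, Z); (Middle, X); (Down, W).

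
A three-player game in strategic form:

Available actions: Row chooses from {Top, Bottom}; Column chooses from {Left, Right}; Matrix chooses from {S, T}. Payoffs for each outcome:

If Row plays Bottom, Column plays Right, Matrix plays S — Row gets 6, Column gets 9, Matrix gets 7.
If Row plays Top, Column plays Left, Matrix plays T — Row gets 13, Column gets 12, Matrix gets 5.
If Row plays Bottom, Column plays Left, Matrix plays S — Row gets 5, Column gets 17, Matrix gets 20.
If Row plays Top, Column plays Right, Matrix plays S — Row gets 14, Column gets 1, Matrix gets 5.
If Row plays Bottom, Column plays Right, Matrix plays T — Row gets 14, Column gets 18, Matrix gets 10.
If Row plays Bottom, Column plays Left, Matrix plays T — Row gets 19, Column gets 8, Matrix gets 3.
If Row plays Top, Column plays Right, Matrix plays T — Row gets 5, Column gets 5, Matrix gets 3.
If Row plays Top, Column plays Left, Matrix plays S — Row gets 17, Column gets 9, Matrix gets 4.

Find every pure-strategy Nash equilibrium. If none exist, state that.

Row against (Left, S): payoffs 17, 5 → best response Top.
Row against (Left, T): payoffs 13, 19 → best response Bottom.
Row against (Right, S): payoffs 14, 6 → best response Top.
Row against (Right, T): payoffs 5, 14 → best response Bottom.
Column against (Top, S): payoffs 9, 1 → best response Left.
Column against (Top, T): payoffs 12, 5 → best response Left.
Column against (Bottom, S): payoffs 17, 9 → best response Left.
Column against (Bottom, T): payoffs 8, 18 → best response Right.
Matrix against (Top, Left): payoffs 4, 5 → best response T.
Matrix against (Top, Right): payoffs 5, 3 → best response S.
Matrix against (Bottom, Left): payoffs 20, 3 → best response S.
Matrix against (Bottom, Right): payoffs 7, 10 → best response T.
Mutual best responses: (Bottom, Right, T).

The unique pure-strategy Nash equilibrium is (Bottom, Right, T).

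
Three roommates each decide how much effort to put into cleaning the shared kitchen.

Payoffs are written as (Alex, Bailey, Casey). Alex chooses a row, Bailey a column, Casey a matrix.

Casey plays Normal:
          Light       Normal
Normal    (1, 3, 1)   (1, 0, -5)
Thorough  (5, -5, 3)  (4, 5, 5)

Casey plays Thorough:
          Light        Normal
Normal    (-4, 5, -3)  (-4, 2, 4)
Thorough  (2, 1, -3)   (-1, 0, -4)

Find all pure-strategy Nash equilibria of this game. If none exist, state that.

The unique pure-strategy Nash equilibrium is (Thorough, Normal, Normal).

Alex against (Light, Normal): payoffs 1, 5 → best response Thorough.
Alex against (Light, Thorough): payoffs -4, 2 → best response Thorough.
Alex against (Normal, Normal): payoffs 1, 4 → best response Thorough.
Alex against (Normal, Thorough): payoffs -4, -1 → best response Thorough.
Bailey against (Normal, Normal): payoffs 3, 0 → best response Light.
Bailey against (Normal, Thorough): payoffs 5, 2 → best response Light.
Bailey against (Thorough, Normal): payoffs -5, 5 → best response Normal.
Bailey against (Thorough, Thorough): payoffs 1, 0 → best response Light.
Casey against (Normal, Light): payoffs 1, -3 → best response Normal.
Casey against (Normal, Normal): payoffs -5, 4 → best response Thorough.
Casey against (Thorough, Light): payoffs 3, -3 → best response Normal.
Casey against (Thorough, Normal): payoffs 5, -4 → best response Normal.
Mutual best responses: (Thorough, Normal, Normal).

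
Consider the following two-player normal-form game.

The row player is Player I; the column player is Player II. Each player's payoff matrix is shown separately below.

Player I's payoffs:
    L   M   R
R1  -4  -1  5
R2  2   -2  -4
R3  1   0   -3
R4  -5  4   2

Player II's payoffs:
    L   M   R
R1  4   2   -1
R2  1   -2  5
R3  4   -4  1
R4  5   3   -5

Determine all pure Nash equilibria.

This game has no pure Nash equilibrium.

Check each profile: it is a Nash equilibrium iff no player can strictly gain by switching unilaterally.
(R1, L): Player I can switch to R2 (-4 → 2). Not NE.
(R1, M): Player I can switch to R3 (-1 → 0). Not NE.
(R1, R): Player II can switch to L (-1 → 4). Not NE.
(R2, L): Player II can switch to R (1 → 5). Not NE.
(R2, M): Player I can switch to R1 (-2 → -1). Not NE.
(R2, R): Player I can switch to R1 (-4 → 5). Not NE.
(The remaining 6 profiles each have a profitable deviation by the same check.)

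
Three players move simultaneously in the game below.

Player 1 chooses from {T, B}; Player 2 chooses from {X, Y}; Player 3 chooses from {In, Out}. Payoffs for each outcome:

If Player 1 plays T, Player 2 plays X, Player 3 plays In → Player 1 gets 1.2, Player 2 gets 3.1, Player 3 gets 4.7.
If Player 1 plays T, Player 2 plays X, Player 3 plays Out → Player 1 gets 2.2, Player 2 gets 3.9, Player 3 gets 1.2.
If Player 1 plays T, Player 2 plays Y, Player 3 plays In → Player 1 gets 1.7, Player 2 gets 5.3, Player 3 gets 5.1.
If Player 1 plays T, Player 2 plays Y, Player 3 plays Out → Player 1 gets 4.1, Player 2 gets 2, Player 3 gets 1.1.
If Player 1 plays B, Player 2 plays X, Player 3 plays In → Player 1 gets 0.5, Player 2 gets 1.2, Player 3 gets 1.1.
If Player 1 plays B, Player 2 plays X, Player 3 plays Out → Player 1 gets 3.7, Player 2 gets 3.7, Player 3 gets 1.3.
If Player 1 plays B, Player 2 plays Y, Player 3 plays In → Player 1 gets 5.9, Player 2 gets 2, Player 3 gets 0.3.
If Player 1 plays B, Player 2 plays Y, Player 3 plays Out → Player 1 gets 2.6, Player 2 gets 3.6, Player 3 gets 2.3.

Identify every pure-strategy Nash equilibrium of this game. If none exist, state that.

Mark each player's best response to every combination of opponents' strategies; a profile where every player is best-responding is a pure Nash equilibrium.
Player 1 against (X, In): payoffs 1.2, 0.5 → best response T.
Player 1 against (X, Out): payoffs 2.2, 3.7 → best response B.
Player 1 against (Y, In): payoffs 1.7, 5.9 → best response B.
Player 1 against (Y, Out): payoffs 4.1, 2.6 → best response T.
Player 2 against (T, In): payoffs 3.1, 5.3 → best response Y.
Player 2 against (T, Out): payoffs 3.9, 2 → best response X.
Player 2 against (B, In): payoffs 1.2, 2 → best response Y.
Player 2 against (B, Out): payoffs 3.7, 3.6 → best response X.
Player 3 against (T, X): payoffs 4.7, 1.2 → best response In.
Player 3 against (T, Y): payoffs 5.1, 1.1 → best response In.
Player 3 against (B, X): payoffs 1.1, 1.3 → best response Out.
Player 3 against (B, Y): payoffs 0.3, 2.3 → best response Out.
Mutual best responses: (B, X, Out).

(B, X, Out)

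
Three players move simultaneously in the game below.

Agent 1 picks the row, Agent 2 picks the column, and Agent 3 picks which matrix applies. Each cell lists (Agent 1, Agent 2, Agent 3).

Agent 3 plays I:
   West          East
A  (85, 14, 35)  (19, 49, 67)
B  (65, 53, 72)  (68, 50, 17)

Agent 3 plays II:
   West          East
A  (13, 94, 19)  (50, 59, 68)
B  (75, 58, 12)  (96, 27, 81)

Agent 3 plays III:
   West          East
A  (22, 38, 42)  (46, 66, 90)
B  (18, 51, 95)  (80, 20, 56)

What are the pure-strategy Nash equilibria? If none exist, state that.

There is no pure-strategy Nash equilibrium.

For each player, find the best response to each opponent profile; mutual best responses are the pure NE.
Agent 1 against (West, I): payoffs 85, 65 → best response A.
Agent 1 against (West, II): payoffs 13, 75 → best response B.
Agent 1 against (West, III): payoffs 22, 18 → best response A.
Agent 1 against (East, I): payoffs 19, 68 → best response B.
Agent 1 against (East, II): payoffs 50, 96 → best response B.
Agent 1 against (East, III): payoffs 46, 80 → best response B.
Agent 2 against (A, I): payoffs 14, 49 → best response East.
Agent 2 against (A, II): payoffs 94, 59 → best response West.
Agent 2 against (A, III): payoffs 38, 66 → best response East.
Agent 2 against (B, I): payoffs 53, 50 → best response West.
Agent 2 against (B, II): payoffs 58, 27 → best response West.
Agent 2 against (B, III): payoffs 51, 20 → best response West.
Agent 3 against (A, West): payoffs 35, 19, 42 → best response III.
Agent 3 against (A, East): payoffs 67, 68, 90 → best response III.
Agent 3 against (B, West): payoffs 72, 12, 95 → best response III.
Agent 3 against (B, East): payoffs 17, 81, 56 → best response II.
No profile is a mutual best response for all players.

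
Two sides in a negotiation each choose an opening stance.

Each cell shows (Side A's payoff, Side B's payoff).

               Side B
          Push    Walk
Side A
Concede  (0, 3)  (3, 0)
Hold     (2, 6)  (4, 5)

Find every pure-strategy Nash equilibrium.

The unique pure-strategy Nash equilibrium is (Hold, Push).

Side A against Push: payoffs 0, 2 → best response Hold.
Side A against Walk: payoffs 3, 4 → best response Hold.
Side B against Concede: payoffs 3, 0 → best response Push.
Side B against Hold: payoffs 6, 5 → best response Push.
Mutual best responses: (Hold, Push).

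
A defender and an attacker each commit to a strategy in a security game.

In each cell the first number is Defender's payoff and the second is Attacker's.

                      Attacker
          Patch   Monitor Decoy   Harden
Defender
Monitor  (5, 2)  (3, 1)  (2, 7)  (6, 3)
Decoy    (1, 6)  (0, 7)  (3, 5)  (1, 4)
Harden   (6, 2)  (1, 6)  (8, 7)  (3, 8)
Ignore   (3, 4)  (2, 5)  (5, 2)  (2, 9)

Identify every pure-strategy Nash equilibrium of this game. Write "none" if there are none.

Defender against Patch: payoffs 5, 1, 6, 3 → best response Harden.
Defender against Monitor: payoffs 3, 0, 1, 2 → best response Monitor.
Defender against Decoy: payoffs 2, 3, 8, 5 → best response Harden.
Defender against Harden: payoffs 6, 1, 3, 2 → best response Monitor.
Attacker against Monitor: payoffs 2, 1, 7, 3 → best response Decoy.
Attacker against Decoy: payoffs 6, 7, 5, 4 → best response Monitor.
Attacker against Harden: payoffs 2, 6, 7, 8 → best response Harden.
Attacker against Ignore: payoffs 4, 5, 2, 9 → best response Harden.
No profile is a mutual best response for all players.

There is no pure-strategy Nash equilibrium.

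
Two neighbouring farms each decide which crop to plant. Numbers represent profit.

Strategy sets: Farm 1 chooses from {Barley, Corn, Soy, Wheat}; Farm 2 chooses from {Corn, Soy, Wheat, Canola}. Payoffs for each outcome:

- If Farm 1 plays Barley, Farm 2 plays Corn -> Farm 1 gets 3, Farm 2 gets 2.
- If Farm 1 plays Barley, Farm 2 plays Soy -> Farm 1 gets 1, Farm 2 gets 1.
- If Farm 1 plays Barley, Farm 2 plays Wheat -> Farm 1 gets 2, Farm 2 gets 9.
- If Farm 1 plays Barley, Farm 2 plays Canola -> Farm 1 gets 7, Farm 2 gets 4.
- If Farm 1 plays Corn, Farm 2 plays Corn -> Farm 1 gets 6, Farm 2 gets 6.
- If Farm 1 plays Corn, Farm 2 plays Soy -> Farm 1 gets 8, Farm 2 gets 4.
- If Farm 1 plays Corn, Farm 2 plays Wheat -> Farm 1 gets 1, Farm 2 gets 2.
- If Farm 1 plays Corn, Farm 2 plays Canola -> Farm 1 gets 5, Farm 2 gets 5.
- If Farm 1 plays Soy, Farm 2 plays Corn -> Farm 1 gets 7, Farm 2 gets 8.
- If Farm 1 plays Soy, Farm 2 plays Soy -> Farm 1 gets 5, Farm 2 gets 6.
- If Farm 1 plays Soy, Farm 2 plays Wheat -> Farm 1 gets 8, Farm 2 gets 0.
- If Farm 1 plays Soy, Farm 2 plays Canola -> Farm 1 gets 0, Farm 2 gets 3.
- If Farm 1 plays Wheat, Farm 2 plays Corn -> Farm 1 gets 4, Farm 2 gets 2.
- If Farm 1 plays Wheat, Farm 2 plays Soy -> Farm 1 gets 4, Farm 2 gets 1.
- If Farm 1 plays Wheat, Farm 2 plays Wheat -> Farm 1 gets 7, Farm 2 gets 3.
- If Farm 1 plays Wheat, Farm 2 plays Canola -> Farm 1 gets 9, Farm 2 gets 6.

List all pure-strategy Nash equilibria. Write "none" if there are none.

Pure-strategy Nash equilibria: (Soy, Corn), (Wheat, Canola)

(Barley, Corn): Farm 1 can switch to Corn (3 → 6). Not NE.
(Barley, Soy): Farm 1 can switch to Corn (1 → 8). Not NE.
(Barley, Wheat): Farm 1 can switch to Soy (2 → 8). Not NE.
(Barley, Canola): Farm 1 can switch to Wheat (7 → 9). Not NE.
(Corn, Corn): Farm 1 can switch to Soy (6 → 7). Not NE.
(Corn, Soy): Farm 2 can switch to Corn (4 → 6). Not NE.
(Soy, Corn): Farm 1 gets 7, best alternative 6; Farm 2 gets 8, best alternative 6. No profitable deviation — NE.
(Wheat, Canola): Farm 1 gets 9, best alternative 7; Farm 2 gets 6, best alternative 3. No profitable deviation — NE.
(The remaining 8 profiles each have a profitable deviation by the same check.)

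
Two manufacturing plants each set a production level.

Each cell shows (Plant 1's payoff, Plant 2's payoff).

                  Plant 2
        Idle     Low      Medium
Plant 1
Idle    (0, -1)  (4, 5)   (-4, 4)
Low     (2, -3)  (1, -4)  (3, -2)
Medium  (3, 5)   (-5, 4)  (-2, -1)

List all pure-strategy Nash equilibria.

(Idle, Low) and (Low, Medium) and (Medium, Idle)

For each player, find the best response to each opponent profile; mutual best responses are the pure NE.
Plant 1 against Idle: payoffs 0, 2, 3 → best response Medium.
Plant 1 against Low: payoffs 4, 1, -5 → best response Idle.
Plant 1 against Medium: payoffs -4, 3, -2 → best response Low.
Plant 2 against Idle: payoffs -1, 5, 4 → best response Low.
Plant 2 against Low: payoffs -3, -4, -2 → best response Medium.
Plant 2 against Medium: payoffs 5, 4, -1 → best response Idle.
Mutual best responses: (Idle, Low); (Low, Medium); (Medium, Idle).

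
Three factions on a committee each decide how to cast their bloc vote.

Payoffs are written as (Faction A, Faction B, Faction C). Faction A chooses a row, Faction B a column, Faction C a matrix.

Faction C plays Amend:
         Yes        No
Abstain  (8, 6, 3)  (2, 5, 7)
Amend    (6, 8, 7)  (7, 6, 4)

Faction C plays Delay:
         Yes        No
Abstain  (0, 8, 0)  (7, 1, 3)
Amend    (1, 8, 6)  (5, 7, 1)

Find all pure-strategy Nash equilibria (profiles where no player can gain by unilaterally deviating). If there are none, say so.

Faction A against (Yes, Amend): payoffs 8, 6 → best response Abstain.
Faction A against (Yes, Delay): payoffs 0, 1 → best response Amend.
Faction A against (No, Amend): payoffs 2, 7 → best response Amend.
Faction A against (No, Delay): payoffs 7, 5 → best response Abstain.
Faction B against (Abstain, Amend): payoffs 6, 5 → best response Yes.
Faction B against (Abstain, Delay): payoffs 8, 1 → best response Yes.
Faction B against (Amend, Amend): payoffs 8, 6 → best response Yes.
Faction B against (Amend, Delay): payoffs 8, 7 → best response Yes.
Faction C against (Abstain, Yes): payoffs 3, 0 → best response Amend.
Faction C against (Abstain, No): payoffs 7, 3 → best response Amend.
Faction C against (Amend, Yes): payoffs 7, 6 → best response Amend.
Faction C against (Amend, No): payoffs 4, 1 → best response Amend.
Mutual best responses: (Abstain, Yes, Amend).

(Abstain, Yes, Amend)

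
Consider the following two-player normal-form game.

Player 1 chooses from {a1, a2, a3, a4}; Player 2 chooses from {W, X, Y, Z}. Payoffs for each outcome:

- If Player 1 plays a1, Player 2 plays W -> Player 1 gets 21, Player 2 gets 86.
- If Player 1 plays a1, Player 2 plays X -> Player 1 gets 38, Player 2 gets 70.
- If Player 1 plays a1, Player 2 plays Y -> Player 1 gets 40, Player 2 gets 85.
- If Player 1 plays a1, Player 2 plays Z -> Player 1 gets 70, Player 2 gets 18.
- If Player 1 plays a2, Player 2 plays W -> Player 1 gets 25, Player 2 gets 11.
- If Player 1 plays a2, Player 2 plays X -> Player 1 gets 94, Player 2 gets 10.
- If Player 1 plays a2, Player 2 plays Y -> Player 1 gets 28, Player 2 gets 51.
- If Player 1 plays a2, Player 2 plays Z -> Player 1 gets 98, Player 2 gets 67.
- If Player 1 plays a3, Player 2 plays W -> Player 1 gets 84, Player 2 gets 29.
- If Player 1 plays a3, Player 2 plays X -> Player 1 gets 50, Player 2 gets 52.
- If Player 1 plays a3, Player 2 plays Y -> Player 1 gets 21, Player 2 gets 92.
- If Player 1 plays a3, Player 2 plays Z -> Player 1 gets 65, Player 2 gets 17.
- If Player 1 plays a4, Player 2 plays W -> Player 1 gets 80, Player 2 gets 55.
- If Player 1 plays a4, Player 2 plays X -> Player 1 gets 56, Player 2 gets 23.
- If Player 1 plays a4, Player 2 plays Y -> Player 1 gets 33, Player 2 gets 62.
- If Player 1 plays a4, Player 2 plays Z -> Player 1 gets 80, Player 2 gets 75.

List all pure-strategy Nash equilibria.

Mark each player's best response to every combination of opponents' strategies; a profile where every player is best-responding is a pure Nash equilibrium.
Player 1 against W: payoffs 21, 25, 84, 80 → best response a3.
Player 1 against X: payoffs 38, 94, 50, 56 → best response a2.
Player 1 against Y: payoffs 40, 28, 21, 33 → best response a1.
Player 1 against Z: payoffs 70, 98, 65, 80 → best response a2.
Player 2 against a1: payoffs 86, 70, 85, 18 → best response W.
Player 2 against a2: payoffs 11, 10, 51, 67 → best response Z.
Player 2 against a3: payoffs 29, 52, 92, 17 → best response Y.
Player 2 against a4: payoffs 55, 23, 62, 75 → best response Z.
Mutual best responses: (a2, Z).

The unique pure-strategy Nash equilibrium is (a2, Z).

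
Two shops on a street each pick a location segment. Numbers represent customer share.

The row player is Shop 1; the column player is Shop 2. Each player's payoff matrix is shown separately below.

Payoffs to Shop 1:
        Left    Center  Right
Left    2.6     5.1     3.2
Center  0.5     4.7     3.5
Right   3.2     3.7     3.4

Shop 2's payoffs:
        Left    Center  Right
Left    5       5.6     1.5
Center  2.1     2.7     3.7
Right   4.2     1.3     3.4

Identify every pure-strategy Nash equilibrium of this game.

The pure Nash equilibria are (Left, Center) and (Center, Right) and (Right, Left).

Shop 1 against Left: payoffs 2.6, 0.5, 3.2 → best response Right.
Shop 1 against Center: payoffs 5.1, 4.7, 3.7 → best response Left.
Shop 1 against Right: payoffs 3.2, 3.5, 3.4 → best response Center.
Shop 2 against Left: payoffs 5, 5.6, 1.5 → best response Center.
Shop 2 against Center: payoffs 2.1, 2.7, 3.7 → best response Right.
Shop 2 against Right: payoffs 4.2, 1.3, 3.4 → best response Left.
Mutual best responses: (Left, Center); (Center, Right); (Right, Left).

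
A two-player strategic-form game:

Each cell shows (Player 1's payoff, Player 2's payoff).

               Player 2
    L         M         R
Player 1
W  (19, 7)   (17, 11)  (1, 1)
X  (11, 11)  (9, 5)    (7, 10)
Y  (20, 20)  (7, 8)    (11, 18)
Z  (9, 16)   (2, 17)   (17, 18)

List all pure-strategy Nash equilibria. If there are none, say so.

Pure-strategy Nash equilibria: (W, M), (Y, L), (Z, R)

(W, L): Player 1 can switch to Y (19 → 20). Not NE.
(W, M): Player 1 gets 17, best alternative 9; Player 2 gets 11, best alternative 7. No profitable deviation — NE.
(W, R): Player 1 can switch to X (1 → 7). Not NE.
(X, L): Player 1 can switch to W (11 → 19). Not NE.
(X, M): Player 1 can switch to W (9 → 17). Not NE.
(X, R): Player 1 can switch to Y (7 → 11). Not NE.
(Y, L): Player 1 gets 20, best alternative 19; Player 2 gets 20, best alternative 18. No profitable deviation — NE.
(Y, M): Player 1 can switch to W (7 → 17). Not NE.
(Y, R): Player 1 can switch to Z (11 → 17). Not NE.
(Z, L): Player 1 can switch to W (9 → 19). Not NE.
(Z, M): Player 1 can switch to W (2 → 17). Not NE.
(Z, R): Player 1 gets 17, best alternative 11; Player 2 gets 18, best alternative 17. No profitable deviation — NE.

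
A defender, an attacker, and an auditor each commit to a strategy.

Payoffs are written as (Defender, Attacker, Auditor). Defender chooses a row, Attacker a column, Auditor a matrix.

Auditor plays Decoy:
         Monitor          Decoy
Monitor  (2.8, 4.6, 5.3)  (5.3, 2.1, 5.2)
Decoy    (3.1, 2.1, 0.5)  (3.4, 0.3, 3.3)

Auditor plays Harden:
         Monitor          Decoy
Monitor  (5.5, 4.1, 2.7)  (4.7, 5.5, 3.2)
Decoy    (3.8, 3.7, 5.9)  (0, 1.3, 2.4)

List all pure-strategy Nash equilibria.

Mark each player's best response to every combination of opponents' strategies; a profile where every player is best-responding is a pure Nash equilibrium.
Defender against (Monitor, Decoy): payoffs 2.8, 3.1 → best response Decoy.
Defender against (Monitor, Harden): payoffs 5.5, 3.8 → best response Monitor.
Defender against (Decoy, Decoy): payoffs 5.3, 3.4 → best response Monitor.
Defender against (Decoy, Harden): payoffs 4.7, 0 → best response Monitor.
Attacker against (Monitor, Decoy): payoffs 4.6, 2.1 → best response Monitor.
Attacker against (Monitor, Harden): payoffs 4.1, 5.5 → best response Decoy.
Attacker against (Decoy, Decoy): payoffs 2.1, 0.3 → best response Monitor.
Attacker against (Decoy, Harden): payoffs 3.7, 1.3 → best response Monitor.
Auditor against (Monitor, Monitor): payoffs 5.3, 2.7 → best response Decoy.
Auditor against (Monitor, Decoy): payoffs 5.2, 3.2 → best response Decoy.
Auditor against (Decoy, Monitor): payoffs 0.5, 5.9 → best response Harden.
Auditor against (Decoy, Decoy): payoffs 3.3, 2.4 → best response Decoy.
No profile is a mutual best response for all players.

There is no pure-strategy Nash equilibrium.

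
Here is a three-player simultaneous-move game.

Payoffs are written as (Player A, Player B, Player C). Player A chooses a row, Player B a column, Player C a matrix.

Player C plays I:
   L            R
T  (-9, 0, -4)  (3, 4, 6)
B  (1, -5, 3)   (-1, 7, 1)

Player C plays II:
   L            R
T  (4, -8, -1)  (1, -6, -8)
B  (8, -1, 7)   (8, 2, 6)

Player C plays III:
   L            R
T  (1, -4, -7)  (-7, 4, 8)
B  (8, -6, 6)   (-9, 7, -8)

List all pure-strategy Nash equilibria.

Mark each player's best response to every combination of opponents' strategies; a profile where every player is best-responding is a pure Nash equilibrium.
Player A against (L, I): payoffs -9, 1 → best response B.
Player A against (L, II): payoffs 4, 8 → best response B.
Player A against (L, III): payoffs 1, 8 → best response B.
Player A against (R, I): payoffs 3, -1 → best response T.
Player A against (R, II): payoffs 1, 8 → best response B.
Player A against (R, III): payoffs -7, -9 → best response T.
Player B against (T, I): payoffs 0, 4 → best response R.
Player B against (T, II): payoffs -8, -6 → best response R.
Player B against (T, III): payoffs -4, 4 → best response R.
Player B against (B, I): payoffs -5, 7 → best response R.
Player B against (B, II): payoffs -1, 2 → best response R.
Player B against (B, III): payoffs -6, 7 → best response R.
Player C against (T, L): payoffs -4, -1, -7 → best response II.
Player C against (T, R): payoffs 6, -8, 8 → best response III.
Player C against (B, L): payoffs 3, 7, 6 → best response II.
Player C against (B, R): payoffs 1, 6, -8 → best response II.
Mutual best responses: (T, R, III); (B, R, II).

The pure Nash equilibria are (T, R, III); (B, R, II).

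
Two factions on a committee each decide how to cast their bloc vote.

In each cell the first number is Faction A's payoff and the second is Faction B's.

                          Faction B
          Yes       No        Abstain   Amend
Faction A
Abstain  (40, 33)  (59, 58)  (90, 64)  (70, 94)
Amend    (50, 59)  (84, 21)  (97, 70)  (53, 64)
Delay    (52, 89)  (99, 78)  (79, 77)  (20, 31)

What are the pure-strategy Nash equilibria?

The pure Nash equilibria are (Abstain, Amend), (Amend, Abstain), (Delay, Yes).

Faction A against Yes: payoffs 40, 50, 52 → best response Delay.
Faction A against No: payoffs 59, 84, 99 → best response Delay.
Faction A against Abstain: payoffs 90, 97, 79 → best response Amend.
Faction A against Amend: payoffs 70, 53, 20 → best response Abstain.
Faction B against Abstain: payoffs 33, 58, 64, 94 → best response Amend.
Faction B against Amend: payoffs 59, 21, 70, 64 → best response Abstain.
Faction B against Delay: payoffs 89, 78, 77, 31 → best response Yes.
Mutual best responses: (Abstain, Amend); (Amend, Abstain); (Delay, Yes).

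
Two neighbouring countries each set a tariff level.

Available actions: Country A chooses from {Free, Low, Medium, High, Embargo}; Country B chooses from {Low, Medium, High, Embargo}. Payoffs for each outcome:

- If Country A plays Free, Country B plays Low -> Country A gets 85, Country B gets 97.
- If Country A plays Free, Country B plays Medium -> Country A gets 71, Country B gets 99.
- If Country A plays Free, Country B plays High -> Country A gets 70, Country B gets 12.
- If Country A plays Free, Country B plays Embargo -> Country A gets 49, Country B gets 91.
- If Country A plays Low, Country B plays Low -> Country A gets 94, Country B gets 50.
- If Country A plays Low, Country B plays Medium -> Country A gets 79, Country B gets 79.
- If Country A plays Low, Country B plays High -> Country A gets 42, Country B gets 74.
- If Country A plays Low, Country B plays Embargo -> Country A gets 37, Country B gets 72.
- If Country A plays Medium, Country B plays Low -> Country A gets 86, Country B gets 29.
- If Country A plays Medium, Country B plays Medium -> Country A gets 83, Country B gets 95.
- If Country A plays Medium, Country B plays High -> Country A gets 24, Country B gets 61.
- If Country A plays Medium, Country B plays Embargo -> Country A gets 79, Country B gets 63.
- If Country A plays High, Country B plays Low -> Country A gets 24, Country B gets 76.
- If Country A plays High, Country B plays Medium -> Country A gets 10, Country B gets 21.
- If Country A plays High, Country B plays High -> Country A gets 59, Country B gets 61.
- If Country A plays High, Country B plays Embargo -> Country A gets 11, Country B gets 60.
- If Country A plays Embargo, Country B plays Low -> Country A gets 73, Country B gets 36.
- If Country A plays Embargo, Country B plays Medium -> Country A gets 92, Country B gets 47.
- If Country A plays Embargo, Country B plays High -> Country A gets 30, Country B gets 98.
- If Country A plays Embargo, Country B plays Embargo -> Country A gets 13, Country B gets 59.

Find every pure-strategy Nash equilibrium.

(Free, Low): Country A can switch to Low (85 → 94). Not NE.
(Free, Medium): Country A can switch to Low (71 → 79). Not NE.
(Free, High): Country B can switch to Low (12 → 97). Not NE.
(Free, Embargo): Country A can switch to Medium (49 → 79). Not NE.
(Low, Low): Country B can switch to Medium (50 → 79). Not NE.
(Low, Medium): Country A can switch to Medium (79 → 83). Not NE.
(Low, High): Country A can switch to Free (42 → 70). Not NE.
(Low, Embargo): Country A can switch to Free (37 → 49). Not NE.
(Medium, Low): Country A can switch to Low (86 → 94). Not NE.
(Medium, Medium): Country A can switch to Embargo (83 → 92). Not NE.
(Medium, High): Country A can switch to Free (24 → 70). Not NE.
(Medium, Embargo): Country B can switch to Medium (63 → 95). Not NE.
(The remaining 8 profiles each have a profitable deviation by the same check.)

No pure-strategy Nash equilibrium.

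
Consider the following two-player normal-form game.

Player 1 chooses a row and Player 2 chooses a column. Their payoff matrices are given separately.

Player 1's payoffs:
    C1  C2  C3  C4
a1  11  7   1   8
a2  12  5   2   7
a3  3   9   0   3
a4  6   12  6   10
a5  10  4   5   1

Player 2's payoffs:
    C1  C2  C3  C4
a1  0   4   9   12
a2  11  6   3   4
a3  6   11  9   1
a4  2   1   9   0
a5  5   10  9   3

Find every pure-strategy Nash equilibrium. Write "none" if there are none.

(a1, C1): Player 1 can switch to a2 (11 → 12). Not NE.
(a1, C2): Player 1 can switch to a3 (7 → 9). Not NE.
(a1, C3): Player 1 can switch to a2 (1 → 2). Not NE.
(a1, C4): Player 1 can switch to a4 (8 → 10). Not NE.
(a2, C1): Player 1 gets 12, best alternative 11; Player 2 gets 11, best alternative 6. No profitable deviation — NE.
(a2, C2): Player 1 can switch to a1 (5 → 7). Not NE.
(a2, C3): Player 1 can switch to a4 (2 → 6). Not NE.
(a2, C4): Player 1 can switch to a1 (7 → 8). Not NE.
(a3, C1): Player 1 can switch to a1 (3 → 11). Not NE.
(a3, C2): Player 1 can switch to a4 (9 → 12). Not NE.
(a3, C3): Player 1 can switch to a1 (0 → 1). Not NE.
(a4, C3): Player 1 gets 6, best alternative 5; Player 2 gets 9, best alternative 2. No profitable deviation — NE.
(The remaining 8 profiles each have a profitable deviation by the same check.)

(a2, C1), (a4, C3)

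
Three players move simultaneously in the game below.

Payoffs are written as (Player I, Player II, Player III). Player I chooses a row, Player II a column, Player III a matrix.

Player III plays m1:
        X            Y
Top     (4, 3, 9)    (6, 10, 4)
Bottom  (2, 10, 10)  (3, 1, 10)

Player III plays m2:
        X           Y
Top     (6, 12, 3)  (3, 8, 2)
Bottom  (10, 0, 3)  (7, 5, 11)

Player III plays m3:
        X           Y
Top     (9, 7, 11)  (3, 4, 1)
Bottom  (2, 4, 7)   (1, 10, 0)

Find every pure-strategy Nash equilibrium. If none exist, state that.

Player I against (X, m1): payoffs 4, 2 → best response Top.
Player I against (X, m2): payoffs 6, 10 → best response Bottom.
Player I against (X, m3): payoffs 9, 2 → best response Top.
Player I against (Y, m1): payoffs 6, 3 → best response Top.
Player I against (Y, m2): payoffs 3, 7 → best response Bottom.
Player I against (Y, m3): payoffs 3, 1 → best response Top.
Player II against (Top, m1): payoffs 3, 10 → best response Y.
Player II against (Top, m2): payoffs 12, 8 → best response X.
Player II against (Top, m3): payoffs 7, 4 → best response X.
Player II against (Bottom, m1): payoffs 10, 1 → best response X.
Player II against (Bottom, m2): payoffs 0, 5 → best response Y.
Player II against (Bottom, m3): payoffs 4, 10 → best response Y.
Player III against (Top, X): payoffs 9, 3, 11 → best response m3.
Player III against (Top, Y): payoffs 4, 2, 1 → best response m1.
Player III against (Bottom, X): payoffs 10, 3, 7 → best response m1.
Player III against (Bottom, Y): payoffs 10, 11, 0 → best response m2.
Mutual best responses: (Top, X, m3); (Top, Y, m1); (Bottom, Y, m2).

(Top, X, m3); (Top, Y, m1); (Bottom, Y, m2)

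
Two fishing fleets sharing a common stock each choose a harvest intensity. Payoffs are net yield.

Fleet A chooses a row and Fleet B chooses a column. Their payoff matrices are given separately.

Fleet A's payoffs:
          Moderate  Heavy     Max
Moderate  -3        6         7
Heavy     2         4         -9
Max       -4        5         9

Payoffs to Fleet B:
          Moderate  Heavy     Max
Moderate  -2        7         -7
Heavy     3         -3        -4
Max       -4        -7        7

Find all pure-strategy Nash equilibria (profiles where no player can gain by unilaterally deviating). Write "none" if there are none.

(Moderate, Moderate): Fleet A can switch to Heavy (-3 → 2). Not NE.
(Moderate, Heavy): Fleet A gets 6, best alternative 5; Fleet B gets 7, best alternative -2. No profitable deviation — NE.
(Moderate, Max): Fleet A can switch to Max (7 → 9). Not NE.
(Heavy, Moderate): Fleet A gets 2, best alternative -3; Fleet B gets 3, best alternative -3. No profitable deviation — NE.
(Heavy, Heavy): Fleet A can switch to Moderate (4 → 6). Not NE.
(Heavy, Max): Fleet A can switch to Moderate (-9 → 7). Not NE.
(Max, Moderate): Fleet A can switch to Moderate (-4 → -3). Not NE.
(Max, Heavy): Fleet A can switch to Moderate (5 → 6). Not NE.
(Max, Max): Fleet A gets 9, best alternative 7; Fleet B gets 7, best alternative -4. No profitable deviation — NE.

Pure-strategy Nash equilibria: (Moderate, Heavy); (Heavy, Moderate); (Max, Max)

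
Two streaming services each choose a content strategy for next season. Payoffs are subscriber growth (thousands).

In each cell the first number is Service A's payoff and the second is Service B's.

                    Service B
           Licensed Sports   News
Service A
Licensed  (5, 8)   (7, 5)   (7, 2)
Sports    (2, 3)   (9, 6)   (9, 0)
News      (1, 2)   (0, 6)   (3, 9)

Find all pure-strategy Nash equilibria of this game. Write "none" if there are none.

Service A against Licensed: payoffs 5, 2, 1 → best response Licensed.
Service A against Sports: payoffs 7, 9, 0 → best response Sports.
Service A against News: payoffs 7, 9, 3 → best response Sports.
Service B against Licensed: payoffs 8, 5, 2 → best response Licensed.
Service B against Sports: payoffs 3, 6, 0 → best response Sports.
Service B against News: payoffs 2, 6, 9 → best response News.
Mutual best responses: (Licensed, Licensed); (Sports, Sports).

The pure Nash equilibria are (Licensed, Licensed), (Sports, Sports).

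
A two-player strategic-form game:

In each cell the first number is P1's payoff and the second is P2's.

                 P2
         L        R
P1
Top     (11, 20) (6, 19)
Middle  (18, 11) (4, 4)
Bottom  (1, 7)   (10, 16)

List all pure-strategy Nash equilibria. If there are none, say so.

Pure-strategy Nash equilibria: (Middle, L), (Bottom, R)

P1 against L: payoffs 11, 18, 1 → best response Middle.
P1 against R: payoffs 6, 4, 10 → best response Bottom.
P2 against Top: payoffs 20, 19 → best response L.
P2 against Middle: payoffs 11, 4 → best response L.
P2 against Bottom: payoffs 7, 16 → best response R.
Mutual best responses: (Middle, L); (Bottom, R).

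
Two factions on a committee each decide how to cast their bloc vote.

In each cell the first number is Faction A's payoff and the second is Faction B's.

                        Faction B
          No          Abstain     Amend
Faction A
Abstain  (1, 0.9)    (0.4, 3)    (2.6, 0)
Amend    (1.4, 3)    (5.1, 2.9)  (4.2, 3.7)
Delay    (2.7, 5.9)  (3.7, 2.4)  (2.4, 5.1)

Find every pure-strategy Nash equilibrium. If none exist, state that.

Pure-strategy Nash equilibria: (Amend, Amend), (Delay, No)

For each strategy profile, look for a profitable unilateral deviation.
(Abstain, No): Faction A can switch to Amend (1 → 1.4). Not NE.
(Abstain, Abstain): Faction A can switch to Amend (0.4 → 5.1). Not NE.
(Abstain, Amend): Faction A can switch to Amend (2.6 → 4.2). Not NE.
(Amend, No): Faction A can switch to Delay (1.4 → 2.7). Not NE.
(Amend, Abstain): Faction B can switch to No (2.9 → 3). Not NE.
(Amend, Amend): Faction A gets 4.2, best alternative 2.6; Faction B gets 3.7, best alternative 3. No profitable deviation — NE.
(Delay, No): Faction A gets 2.7, best alternative 1.4; Faction B gets 5.9, best alternative 5.1. No profitable deviation — NE.
(Delay, Abstain): Faction A can switch to Amend (3.7 → 5.1). Not NE.
(Delay, Amend): Faction A can switch to Abstain (2.4 → 2.6). Not NE.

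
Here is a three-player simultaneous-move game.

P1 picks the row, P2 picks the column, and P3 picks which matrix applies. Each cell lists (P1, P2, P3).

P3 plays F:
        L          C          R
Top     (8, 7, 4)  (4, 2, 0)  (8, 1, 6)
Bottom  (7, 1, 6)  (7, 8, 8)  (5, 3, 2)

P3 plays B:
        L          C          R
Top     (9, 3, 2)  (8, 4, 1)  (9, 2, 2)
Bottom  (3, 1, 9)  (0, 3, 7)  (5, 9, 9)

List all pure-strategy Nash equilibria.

(Top, L, F) and (Top, C, B) and (Bottom, C, F)

(Top, L, F): P1 gets 8, best alternative 7; P2 gets 7, best alternative 2; P3 gets 4, best alternative 2. No profitable deviation — NE.
(Top, L, B): P2 can switch to C (3 → 4). Not NE.
(Top, C, F): P1 can switch to Bottom (4 → 7). Not NE.
(Top, C, B): P1 gets 8, best alternative 0; P2 gets 4, best alternative 3; P3 gets 1, best alternative 0. No profitable deviation — NE.
(Top, R, F): P2 can switch to L (1 → 7). Not NE.
(Top, R, B): P2 can switch to L (2 → 3). Not NE.
(Bottom, L, F): P1 can switch to Top (7 → 8). Not NE.
(Bottom, L, B): P1 can switch to Top (3 → 9). Not NE.
(Bottom, C, F): P1 gets 7, best alternative 4; P2 gets 8, best alternative 3; P3 gets 8, best alternative 7. No profitable deviation — NE.
(Bottom, C, B): P1 can switch to Top (0 → 8). Not NE.
(Bottom, R, F): P1 can switch to Top (5 → 8). Not NE.
(Bottom, R, B): P1 can switch to Top (5 → 9). Not NE.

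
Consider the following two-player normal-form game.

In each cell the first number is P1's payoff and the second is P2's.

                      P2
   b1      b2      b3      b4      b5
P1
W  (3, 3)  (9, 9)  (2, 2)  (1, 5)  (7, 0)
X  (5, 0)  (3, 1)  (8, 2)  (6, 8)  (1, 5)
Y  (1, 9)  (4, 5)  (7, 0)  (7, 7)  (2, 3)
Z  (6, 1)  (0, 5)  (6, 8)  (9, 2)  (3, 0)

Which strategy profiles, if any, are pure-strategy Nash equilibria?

For each player, find the best response to each opponent profile; mutual best responses are the pure NE.
P1 against b1: payoffs 3, 5, 1, 6 → best response Z.
P1 against b2: payoffs 9, 3, 4, 0 → best response W.
P1 against b3: payoffs 2, 8, 7, 6 → best response X.
P1 against b4: payoffs 1, 6, 7, 9 → best response Z.
P1 against b5: payoffs 7, 1, 2, 3 → best response W.
P2 against W: payoffs 3, 9, 2, 5, 0 → best response b2.
P2 against X: payoffs 0, 1, 2, 8, 5 → best response b4.
P2 against Y: payoffs 9, 5, 0, 7, 3 → best response b1.
P2 against Z: payoffs 1, 5, 8, 2, 0 → best response b3.
Mutual best responses: (W, b2).

Pure NE: (W, b2)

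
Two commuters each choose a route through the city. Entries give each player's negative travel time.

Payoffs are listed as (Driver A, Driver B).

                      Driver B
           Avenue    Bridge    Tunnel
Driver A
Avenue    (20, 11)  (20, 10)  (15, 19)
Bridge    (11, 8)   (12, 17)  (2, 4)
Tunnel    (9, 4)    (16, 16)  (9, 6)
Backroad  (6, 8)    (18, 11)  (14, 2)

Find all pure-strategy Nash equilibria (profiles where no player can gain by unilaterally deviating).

Driver A against Avenue: payoffs 20, 11, 9, 6 → best response Avenue.
Driver A against Bridge: payoffs 20, 12, 16, 18 → best response Avenue.
Driver A against Tunnel: payoffs 15, 2, 9, 14 → best response Avenue.
Driver B against Avenue: payoffs 11, 10, 19 → best response Tunnel.
Driver B against Bridge: payoffs 8, 17, 4 → best response Bridge.
Driver B against Tunnel: payoffs 4, 16, 6 → best response Bridge.
Driver B against Backroad: payoffs 8, 11, 2 → best response Bridge.
Mutual best responses: (Avenue, Tunnel).

Pure NE: (Avenue, Tunnel)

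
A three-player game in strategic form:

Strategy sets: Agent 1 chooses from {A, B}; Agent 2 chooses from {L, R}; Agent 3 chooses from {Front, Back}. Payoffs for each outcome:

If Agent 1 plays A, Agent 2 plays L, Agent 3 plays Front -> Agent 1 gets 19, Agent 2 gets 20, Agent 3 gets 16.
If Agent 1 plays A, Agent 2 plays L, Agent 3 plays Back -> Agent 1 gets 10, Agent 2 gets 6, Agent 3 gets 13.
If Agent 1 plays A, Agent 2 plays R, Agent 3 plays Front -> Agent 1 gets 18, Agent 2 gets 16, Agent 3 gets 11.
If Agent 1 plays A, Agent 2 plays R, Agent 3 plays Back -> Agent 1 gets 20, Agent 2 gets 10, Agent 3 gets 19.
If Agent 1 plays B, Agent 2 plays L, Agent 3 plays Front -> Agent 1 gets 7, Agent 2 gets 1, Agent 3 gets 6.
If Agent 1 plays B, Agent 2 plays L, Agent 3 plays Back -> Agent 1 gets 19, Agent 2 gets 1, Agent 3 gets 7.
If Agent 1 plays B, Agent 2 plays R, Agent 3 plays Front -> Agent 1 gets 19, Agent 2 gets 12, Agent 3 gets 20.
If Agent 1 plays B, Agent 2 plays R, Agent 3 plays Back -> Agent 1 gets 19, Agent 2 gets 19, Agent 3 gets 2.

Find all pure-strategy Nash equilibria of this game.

The pure Nash equilibria are (A, L, Front) and (A, R, Back) and (B, R, Front).

Check each profile: it is a Nash equilibrium iff no player can strictly gain by switching unilaterally.
(A, L, Front): Agent 1 gets 19, best alternative 7; Agent 2 gets 20, best alternative 16; Agent 3 gets 16, best alternative 13. No profitable deviation — NE.
(A, L, Back): Agent 1 can switch to B (10 → 19). Not NE.
(A, R, Front): Agent 1 can switch to B (18 → 19). Not NE.
(A, R, Back): Agent 1 gets 20, best alternative 19; Agent 2 gets 10, best alternative 6; Agent 3 gets 19, best alternative 11. No profitable deviation — NE.
(B, L, Front): Agent 1 can switch to A (7 → 19). Not NE.
(B, L, Back): Agent 2 can switch to R (1 → 19). Not NE.
(B, R, Front): Agent 1 gets 19, best alternative 18; Agent 2 gets 12, best alternative 1; Agent 3 gets 20, best alternative 2. No profitable deviation — NE.
(B, R, Back): Agent 1 can switch to A (19 → 20). Not NE.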